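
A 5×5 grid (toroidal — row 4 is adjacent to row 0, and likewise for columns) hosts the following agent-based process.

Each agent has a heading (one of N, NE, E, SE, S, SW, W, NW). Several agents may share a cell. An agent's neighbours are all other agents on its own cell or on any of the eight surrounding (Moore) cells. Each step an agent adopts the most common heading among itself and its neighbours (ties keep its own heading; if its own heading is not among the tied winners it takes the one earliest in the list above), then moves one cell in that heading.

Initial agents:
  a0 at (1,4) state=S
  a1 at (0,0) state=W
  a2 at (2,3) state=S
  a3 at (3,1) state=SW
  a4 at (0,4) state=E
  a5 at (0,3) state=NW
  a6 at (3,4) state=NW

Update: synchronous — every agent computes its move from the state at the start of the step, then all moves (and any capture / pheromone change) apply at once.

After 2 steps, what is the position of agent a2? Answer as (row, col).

(4, 3)

t=1: a0@(2,4):S a1@(0,4):W a2@(3,3):S a3@(4,0):SW a4@(0,0):E a5@(4,2):NW a6@(2,3):NW
t=2: a0@(3,4):S a1@(0,3):W a2@(4,3):S a3@(0,4):SW a4@(0,1):E a5@(3,1):NW a6@(3,3):S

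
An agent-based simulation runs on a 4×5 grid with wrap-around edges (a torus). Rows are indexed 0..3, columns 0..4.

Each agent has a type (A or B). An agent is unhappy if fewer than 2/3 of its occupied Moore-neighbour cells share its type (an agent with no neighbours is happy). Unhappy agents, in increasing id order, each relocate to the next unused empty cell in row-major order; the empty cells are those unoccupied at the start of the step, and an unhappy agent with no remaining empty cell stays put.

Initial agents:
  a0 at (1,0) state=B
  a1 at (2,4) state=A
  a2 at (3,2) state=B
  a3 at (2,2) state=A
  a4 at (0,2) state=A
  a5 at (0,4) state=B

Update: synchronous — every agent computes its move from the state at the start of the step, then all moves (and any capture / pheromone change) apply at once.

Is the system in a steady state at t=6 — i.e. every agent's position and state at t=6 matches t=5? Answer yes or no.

no

t=1: a0@(0,0):B a1@(0,1):A a2@(0,3):B a3@(1,1):A a4@(1,2):A a5@(0,4):B
t=2: a0@(0,2):B a1@(0,1):A a2@(1,0):B a3@(1,1):A a4@(1,2):A a5@(0,4):B
t=3: a0@(0,0):B a1@(0,3):A a2@(1,3):B a3@(1,4):A a4@(1,2):A a5@(0,4):B
t=4: a0@(0,1):B a1@(0,2):A a2@(1,0):B a3@(1,1):A a4@(2,0):A a5@(2,1):B
t=5: a0@(0,0):B a1@(0,3):A a2@(0,4):B a3@(1,2):A a4@(1,3):A a5@(1,4):B
t=6: a0@(0,0):B a1@(0,1):A a2@(0,2):B a3@(1,2):A a4@(1,0):A a5@(1,1):B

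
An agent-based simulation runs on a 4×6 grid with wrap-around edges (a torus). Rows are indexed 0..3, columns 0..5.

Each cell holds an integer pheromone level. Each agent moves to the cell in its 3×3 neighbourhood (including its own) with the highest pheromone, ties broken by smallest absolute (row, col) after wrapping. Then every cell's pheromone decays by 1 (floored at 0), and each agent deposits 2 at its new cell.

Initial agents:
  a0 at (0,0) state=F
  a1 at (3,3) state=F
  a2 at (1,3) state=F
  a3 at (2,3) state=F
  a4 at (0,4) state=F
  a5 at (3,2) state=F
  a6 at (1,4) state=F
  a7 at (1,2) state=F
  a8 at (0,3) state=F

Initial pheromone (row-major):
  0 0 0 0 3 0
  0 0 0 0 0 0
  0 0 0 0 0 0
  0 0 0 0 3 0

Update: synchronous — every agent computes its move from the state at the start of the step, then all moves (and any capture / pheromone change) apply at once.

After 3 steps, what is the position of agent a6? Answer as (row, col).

(0, 4)

t=1: a0@(0,0) a1@(0,4) a2@(0,4) a3@(3,4) a4@(0,4) a5@(0,1) a6@(0,4) a7@(0,1) a8@(0,4) | pheromone: 2 4 0 0 12 0 / 0 0 0 0 0 0 / 0 0 0 0 0 0 / 0 0 0 0 4 0
t=2: a0@(0,1) a1@(0,4) a2@(0,4) a3@(0,4) a4@(0,4) a5@(0,1) a6@(0,4) a7@(0,1) a8@(0,4) | pheromone: 1 9 0 0 23 0 / 0 0 0 0 0 0 / 0 0 0 0 0 0 / 0 0 0 0 3 0
t=3: a0@(0,1) a1@(0,4) a2@(0,4) a3@(0,4) a4@(0,4) a5@(0,1) a6@(0,4) a7@(0,1) a8@(0,4) | pheromone: 0 14 0 0 34 0 / 0 0 0 0 0 0 / 0 0 0 0 0 0 / 0 0 0 0 2 0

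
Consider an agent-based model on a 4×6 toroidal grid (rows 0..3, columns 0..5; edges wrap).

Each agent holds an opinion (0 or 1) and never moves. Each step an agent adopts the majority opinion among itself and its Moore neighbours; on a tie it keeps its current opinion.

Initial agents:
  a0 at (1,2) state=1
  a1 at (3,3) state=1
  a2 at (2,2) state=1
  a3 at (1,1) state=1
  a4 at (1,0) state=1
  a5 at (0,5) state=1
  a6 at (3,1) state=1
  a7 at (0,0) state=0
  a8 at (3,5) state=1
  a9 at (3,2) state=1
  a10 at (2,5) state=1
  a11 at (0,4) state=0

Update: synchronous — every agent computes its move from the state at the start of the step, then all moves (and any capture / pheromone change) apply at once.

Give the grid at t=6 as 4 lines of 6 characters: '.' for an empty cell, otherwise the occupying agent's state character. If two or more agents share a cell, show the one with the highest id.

1...11
111...
..1..1
.111.1

t=1: a0@(1,2):1 a1@(3,3):1 a2@(2,2):1 a3@(1,1):1 a4@(1,0):1 a5@(0,5):1 a6@(3,1):1 a7@(0,0):1 a8@(3,5):1 a9@(3,2):1 a10@(2,5):1 a11@(0,4):1
t=2: (unchanged — steady state)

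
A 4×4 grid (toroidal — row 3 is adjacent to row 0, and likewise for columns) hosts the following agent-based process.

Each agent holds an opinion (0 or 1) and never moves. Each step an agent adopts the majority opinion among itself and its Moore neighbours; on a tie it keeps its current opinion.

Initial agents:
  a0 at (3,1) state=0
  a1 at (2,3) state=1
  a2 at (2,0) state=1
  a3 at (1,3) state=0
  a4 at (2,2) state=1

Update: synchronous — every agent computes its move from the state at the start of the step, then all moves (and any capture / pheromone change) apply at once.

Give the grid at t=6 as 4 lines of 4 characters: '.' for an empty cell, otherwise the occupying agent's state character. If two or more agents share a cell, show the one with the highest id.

t=1: a0@(3,1):1 a1@(2,3):1 a2@(2,0):1 a3@(1,3):1 a4@(2,2):1
t=2: (unchanged — steady state)

....
...1
1.11
.1..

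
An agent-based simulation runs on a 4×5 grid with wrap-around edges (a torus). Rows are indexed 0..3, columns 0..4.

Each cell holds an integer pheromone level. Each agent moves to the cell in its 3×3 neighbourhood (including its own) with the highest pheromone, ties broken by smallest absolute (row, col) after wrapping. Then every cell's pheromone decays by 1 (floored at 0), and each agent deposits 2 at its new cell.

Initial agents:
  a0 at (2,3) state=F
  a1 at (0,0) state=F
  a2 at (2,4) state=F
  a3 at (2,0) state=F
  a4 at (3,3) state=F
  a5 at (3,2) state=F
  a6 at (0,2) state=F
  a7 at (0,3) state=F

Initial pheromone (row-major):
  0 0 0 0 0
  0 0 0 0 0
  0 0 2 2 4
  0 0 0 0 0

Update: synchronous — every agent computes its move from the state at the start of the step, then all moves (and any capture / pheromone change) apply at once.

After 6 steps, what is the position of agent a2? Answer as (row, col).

(2, 4)

t=1: a0@(2,4) a1@(0,0) a2@(2,4) a3@(2,4) a4@(2,4) a5@(2,2) a6@(0,1) a7@(0,2) | pheromone: 2 2 2 0 0 / 0 0 0 0 0 / 0 0 3 1 11 / 0 0 0 0 0
t=2: a0@(2,4) a1@(0,0) a2@(2,4) a3@(2,4) a4@(2,4) a5@(2,2) a6@(0,0) a7@(0,1) | pheromone: 5 3 1 0 0 / 0 0 0 0 0 / 0 0 4 0 18 / 0 0 0 0 0
t=3: a0@(2,4) a1@(0,0) a2@(2,4) a3@(2,4) a4@(2,4) a5@(2,2) a6@(0,0) a7@(0,0) | pheromone: 10 2 0 0 0 / 0 0 0 0 0 / 0 0 5 0 25 / 0 0 0 0 0
t=4: a0@(2,4) a1@(0,0) a2@(2,4) a3@(2,4) a4@(2,4) a5@(2,2) a6@(0,0) a7@(0,0) | pheromone: 15 1 0 0 0 / 0 0 0 0 0 / 0 0 6 0 32 / 0 0 0 0 0
t=5: a0@(2,4) a1@(0,0) a2@(2,4) a3@(2,4) a4@(2,4) a5@(2,2) a6@(0,0) a7@(0,0) | pheromone: 20 0 0 0 0 / 0 0 0 0 0 / 0 0 7 0 39 / 0 0 0 0 0
t=6: a0@(2,4) a1@(0,0) a2@(2,4) a3@(2,4) a4@(2,4) a5@(2,2) a6@(0,0) a7@(0,0) | pheromone: 25 0 0 0 0 / 0 0 0 0 0 / 0 0 8 0 46 / 0 0 0 0 0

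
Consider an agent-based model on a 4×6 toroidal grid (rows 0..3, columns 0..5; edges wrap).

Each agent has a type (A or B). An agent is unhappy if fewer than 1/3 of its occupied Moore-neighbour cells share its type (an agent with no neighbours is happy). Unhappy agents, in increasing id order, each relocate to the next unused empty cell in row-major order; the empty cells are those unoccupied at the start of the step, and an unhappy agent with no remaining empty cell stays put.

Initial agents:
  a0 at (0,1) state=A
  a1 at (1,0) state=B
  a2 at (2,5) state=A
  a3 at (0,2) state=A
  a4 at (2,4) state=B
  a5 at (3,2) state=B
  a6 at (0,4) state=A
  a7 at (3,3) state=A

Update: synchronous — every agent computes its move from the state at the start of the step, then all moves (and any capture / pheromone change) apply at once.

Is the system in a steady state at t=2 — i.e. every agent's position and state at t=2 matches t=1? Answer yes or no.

yes

t=1: a0@(0,1):A a1@(0,0):B a2@(0,3):A a3@(0,2):A a4@(0,5):B a5@(1,1):B a6@(0,4):A a7@(3,3):A
t=2: (unchanged — steady state)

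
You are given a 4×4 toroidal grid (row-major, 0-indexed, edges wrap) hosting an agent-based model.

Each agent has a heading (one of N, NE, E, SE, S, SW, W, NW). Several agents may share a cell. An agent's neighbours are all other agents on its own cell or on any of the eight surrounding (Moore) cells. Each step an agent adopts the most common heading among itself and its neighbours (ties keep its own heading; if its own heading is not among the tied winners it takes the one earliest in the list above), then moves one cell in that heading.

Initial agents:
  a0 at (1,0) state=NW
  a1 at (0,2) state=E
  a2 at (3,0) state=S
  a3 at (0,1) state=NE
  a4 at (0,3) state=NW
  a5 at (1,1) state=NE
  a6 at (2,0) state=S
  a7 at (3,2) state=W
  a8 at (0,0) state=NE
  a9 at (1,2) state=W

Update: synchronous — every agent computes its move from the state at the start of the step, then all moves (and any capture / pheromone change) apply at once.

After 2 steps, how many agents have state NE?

10

t=1: a0@(0,1):NE a1@(3,3):NE a2@(0,0):S a3@(3,2):NE a4@(3,2):NW a5@(0,2):NE a6@(3,0):S a7@(3,1):W a8@(3,1):NE a9@(0,3):NE
t=2: a0@(3,2):NE a1@(2,0):NE a2@(3,1):NE a3@(2,3):NE a4@(2,3):NE a5@(3,3):NE a6@(2,1):NE a7@(2,2):NE a8@(2,2):NE a9@(3,0):NE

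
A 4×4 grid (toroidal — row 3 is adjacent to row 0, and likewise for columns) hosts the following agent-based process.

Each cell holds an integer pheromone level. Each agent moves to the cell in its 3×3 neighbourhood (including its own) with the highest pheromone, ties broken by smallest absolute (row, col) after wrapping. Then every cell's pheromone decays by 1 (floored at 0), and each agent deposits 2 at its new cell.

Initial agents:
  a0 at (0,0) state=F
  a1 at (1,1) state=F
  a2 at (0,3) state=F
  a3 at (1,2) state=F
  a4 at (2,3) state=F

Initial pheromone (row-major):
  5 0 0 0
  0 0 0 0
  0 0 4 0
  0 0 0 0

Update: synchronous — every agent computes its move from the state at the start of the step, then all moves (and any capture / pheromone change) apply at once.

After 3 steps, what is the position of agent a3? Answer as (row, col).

t=1: a0@(0,0) a1@(0,0) a2@(0,0) a3@(2,2) a4@(2,2) | pheromone: 10 0 0 0 / 0 0 0 0 / 0 0 7 0 / 0 0 0 0
t=2: a0@(0,0) a1@(0,0) a2@(0,0) a3@(2,2) a4@(2,2) | pheromone: 15 0 0 0 / 0 0 0 0 / 0 0 10 0 / 0 0 0 0
t=3: a0@(0,0) a1@(0,0) a2@(0,0) a3@(2,2) a4@(2,2) | pheromone: 20 0 0 0 / 0 0 0 0 / 0 0 13 0 / 0 0 0 0

(2, 2)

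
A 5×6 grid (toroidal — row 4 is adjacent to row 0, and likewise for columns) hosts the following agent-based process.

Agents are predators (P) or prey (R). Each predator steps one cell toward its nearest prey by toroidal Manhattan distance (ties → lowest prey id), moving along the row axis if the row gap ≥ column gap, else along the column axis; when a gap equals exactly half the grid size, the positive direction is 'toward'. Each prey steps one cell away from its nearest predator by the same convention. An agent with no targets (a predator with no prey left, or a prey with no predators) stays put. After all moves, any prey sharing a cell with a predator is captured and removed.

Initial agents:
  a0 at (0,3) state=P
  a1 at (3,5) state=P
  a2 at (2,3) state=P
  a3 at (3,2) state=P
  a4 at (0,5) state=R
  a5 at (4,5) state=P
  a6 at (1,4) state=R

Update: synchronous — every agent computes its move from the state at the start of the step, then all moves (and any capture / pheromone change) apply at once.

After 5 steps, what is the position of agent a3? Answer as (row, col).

(4, 4)

t=1: a0@(0,4):P a1@(4,5):P a2@(1,3):P a3@(2,2):P a4@(1,5):R a5@(0,5):P a6@(2,4):R
t=2: a0@(1,4):P a1@(0,5):P a2@(1,4):P a3@(2,3):P a4@(2,5):R a5@(1,5):P a6@(3,4):R
t=3: a0@(2,4):P a1@(1,5):P a2@(2,4):P a3@(2,4):P a4@(3,5):R a5@(2,5):P a6@(4,4):R
t=4: a0@(3,4):P a1@(2,5):P a2@(3,4):P a3@(3,4):P a4@(4,5):R a5@(3,5):P a6@(0,4):R
t=5: a0@(4,4):P a1@(3,5):P a2@(4,4):P a3@(4,4):P a4@(0,5):R a5@(4,5):P a6@(1,4):R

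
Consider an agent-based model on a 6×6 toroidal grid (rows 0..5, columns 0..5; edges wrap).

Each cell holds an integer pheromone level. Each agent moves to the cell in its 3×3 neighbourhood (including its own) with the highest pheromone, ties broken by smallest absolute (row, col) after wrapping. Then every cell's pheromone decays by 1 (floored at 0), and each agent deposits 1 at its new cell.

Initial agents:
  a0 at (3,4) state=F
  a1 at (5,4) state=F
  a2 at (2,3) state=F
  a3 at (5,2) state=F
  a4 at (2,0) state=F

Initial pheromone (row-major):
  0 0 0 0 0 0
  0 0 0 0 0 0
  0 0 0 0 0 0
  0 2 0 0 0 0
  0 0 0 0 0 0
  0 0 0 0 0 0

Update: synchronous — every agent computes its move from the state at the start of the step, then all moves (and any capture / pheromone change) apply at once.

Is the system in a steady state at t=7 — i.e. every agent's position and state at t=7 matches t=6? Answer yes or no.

yes

t=1: a0@(2,3) a1@(0,3) a2@(1,2) a3@(0,1) a4@(3,1) | pheromone: 0 1 0 1 0 0 / 0 0 1 0 0 0 / 0 0 0 1 0 0 / 0 2 0 0 0 0 / 0 0 0 0 0 0 / 0 0 0 0 0 0
t=2: a0@(1,2) a1@(0,3) a2@(0,1) a3@(0,1) a4@(3,1) | pheromone: 0 2 0 1 0 0 / 0 0 1 0 0 0 / 0 0 0 0 0 0 / 0 2 0 0 0 0 / 0 0 0 0 0 0 / 0 0 0 0 0 0
t=3: a0@(0,1) a1@(0,3) a2@(0,1) a3@(0,1) a4@(3,1) | pheromone: 0 4 0 1 0 0 / 0 0 0 0 0 0 / 0 0 0 0 0 0 / 0 2 0 0 0 0 / 0 0 0 0 0 0 / 0 0 0 0 0 0
t=4: a0@(0,1) a1@(0,3) a2@(0,1) a3@(0,1) a4@(3,1) | pheromone: 0 6 0 1 0 0 / 0 0 0 0 0 0 / 0 0 0 0 0 0 / 0 2 0 0 0 0 / 0 0 0 0 0 0 / 0 0 0 0 0 0
t=5: a0@(0,1) a1@(0,3) a2@(0,1) a3@(0,1) a4@(3,1) | pheromone: 0 8 0 1 0 0 / 0 0 0 0 0 0 / 0 0 0 0 0 0 / 0 2 0 0 0 0 / 0 0 0 0 0 0 / 0 0 0 0 0 0
t=6: a0@(0,1) a1@(0,3) a2@(0,1) a3@(0,1) a4@(3,1) | pheromone: 0 10 0 1 0 0 / 0 0 0 0 0 0 / 0 0 0 0 0 0 / 0 2 0 0 0 0 / 0 0 0 0 0 0 / 0 0 0 0 0 0
t=7: a0@(0,1) a1@(0,3) a2@(0,1) a3@(0,1) a4@(3,1) | pheromone: 0 12 0 1 0 0 / 0 0 0 0 0 0 / 0 0 0 0 0 0 / 0 2 0 0 0 0 / 0 0 0 0 0 0 / 0 0 0 0 0 0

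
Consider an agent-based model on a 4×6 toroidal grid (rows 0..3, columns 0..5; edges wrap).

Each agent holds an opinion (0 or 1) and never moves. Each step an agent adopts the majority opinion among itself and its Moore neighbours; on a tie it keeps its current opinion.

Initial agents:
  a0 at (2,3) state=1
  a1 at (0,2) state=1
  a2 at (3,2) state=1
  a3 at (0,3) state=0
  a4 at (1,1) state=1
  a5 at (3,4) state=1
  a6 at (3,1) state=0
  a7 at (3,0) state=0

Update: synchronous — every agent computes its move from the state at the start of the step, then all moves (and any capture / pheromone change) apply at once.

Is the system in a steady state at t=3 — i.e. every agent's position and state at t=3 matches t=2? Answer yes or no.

yes

t=1: a0@(2,3):1 a1@(0,2):1 a2@(3,2):1 a3@(0,3):1 a4@(1,1):1 a5@(3,4):1 a6@(3,1):0 a7@(3,0):0
t=2: (unchanged — steady state)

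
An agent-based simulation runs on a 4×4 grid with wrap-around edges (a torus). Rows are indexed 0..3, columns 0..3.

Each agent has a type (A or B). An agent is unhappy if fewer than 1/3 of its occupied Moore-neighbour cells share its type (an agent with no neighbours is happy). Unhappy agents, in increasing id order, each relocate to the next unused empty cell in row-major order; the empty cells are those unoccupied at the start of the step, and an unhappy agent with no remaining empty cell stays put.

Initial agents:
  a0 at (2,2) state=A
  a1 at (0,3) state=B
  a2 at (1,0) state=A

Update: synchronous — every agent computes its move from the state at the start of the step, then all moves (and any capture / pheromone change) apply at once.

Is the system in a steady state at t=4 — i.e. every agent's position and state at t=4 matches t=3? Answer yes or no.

no

t=1: a0@(2,2):A a1@(0,0):B a2@(0,1):A
t=2: a0@(2,2):A a1@(0,2):B a2@(0,3):A
t=3: a0@(2,2):A a1@(0,0):B a2@(0,1):A
t=4: a0@(2,2):A a1@(0,2):B a2@(0,3):A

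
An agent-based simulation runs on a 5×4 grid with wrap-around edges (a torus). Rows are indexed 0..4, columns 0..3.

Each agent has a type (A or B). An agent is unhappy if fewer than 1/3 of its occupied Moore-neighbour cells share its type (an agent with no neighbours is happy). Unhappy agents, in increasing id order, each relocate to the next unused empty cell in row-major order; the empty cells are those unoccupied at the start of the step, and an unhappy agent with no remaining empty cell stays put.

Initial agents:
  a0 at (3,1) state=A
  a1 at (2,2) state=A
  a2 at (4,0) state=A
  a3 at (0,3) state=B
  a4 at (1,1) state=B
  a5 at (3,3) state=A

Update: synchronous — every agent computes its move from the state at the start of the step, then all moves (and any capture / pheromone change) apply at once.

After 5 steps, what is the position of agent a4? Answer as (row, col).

t=1: a0@(3,1):A a1@(2,2):A a2@(4,0):A a3@(0,0):B a4@(0,1):B a5@(3,3):A
t=2: (unchanged — steady state)

(0, 1)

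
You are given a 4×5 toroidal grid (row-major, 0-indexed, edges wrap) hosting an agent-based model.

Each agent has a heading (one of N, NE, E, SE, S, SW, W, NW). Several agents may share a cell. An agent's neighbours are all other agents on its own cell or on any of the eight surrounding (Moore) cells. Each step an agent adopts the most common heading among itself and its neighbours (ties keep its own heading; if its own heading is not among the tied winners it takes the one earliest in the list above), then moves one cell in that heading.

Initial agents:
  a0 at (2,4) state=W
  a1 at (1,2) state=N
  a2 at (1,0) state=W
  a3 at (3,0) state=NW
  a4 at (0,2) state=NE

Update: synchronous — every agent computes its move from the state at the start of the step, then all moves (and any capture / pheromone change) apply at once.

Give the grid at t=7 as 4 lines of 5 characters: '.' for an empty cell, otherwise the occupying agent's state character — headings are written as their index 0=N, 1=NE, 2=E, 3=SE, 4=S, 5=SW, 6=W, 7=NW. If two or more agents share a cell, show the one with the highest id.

.....
...6.
..666
..6..

t=1: a0@(2,3):W a1@(0,2):N a2@(1,4):W a3@(2,4):NW a4@(3,3):NE
t=2: a0@(2,2):W a1@(3,2):N a2@(1,3):W a3@(2,3):W a4@(2,4):NE
t=3: a0@(2,1):W a1@(3,1):W a2@(1,2):W a3@(2,2):W a4@(2,3):W
t=4: a0@(2,0):W a1@(3,0):W a2@(1,1):W a3@(2,1):W a4@(2,2):W
t=5: a0@(2,4):W a1@(3,4):W a2@(1,0):W a3@(2,0):W a4@(2,1):W
t=6: a0@(2,3):W a1@(3,3):W a2@(1,4):W a3@(2,4):W a4@(2,0):W
t=7: a0@(2,2):W a1@(3,2):W a2@(1,3):W a3@(2,3):W a4@(2,4):W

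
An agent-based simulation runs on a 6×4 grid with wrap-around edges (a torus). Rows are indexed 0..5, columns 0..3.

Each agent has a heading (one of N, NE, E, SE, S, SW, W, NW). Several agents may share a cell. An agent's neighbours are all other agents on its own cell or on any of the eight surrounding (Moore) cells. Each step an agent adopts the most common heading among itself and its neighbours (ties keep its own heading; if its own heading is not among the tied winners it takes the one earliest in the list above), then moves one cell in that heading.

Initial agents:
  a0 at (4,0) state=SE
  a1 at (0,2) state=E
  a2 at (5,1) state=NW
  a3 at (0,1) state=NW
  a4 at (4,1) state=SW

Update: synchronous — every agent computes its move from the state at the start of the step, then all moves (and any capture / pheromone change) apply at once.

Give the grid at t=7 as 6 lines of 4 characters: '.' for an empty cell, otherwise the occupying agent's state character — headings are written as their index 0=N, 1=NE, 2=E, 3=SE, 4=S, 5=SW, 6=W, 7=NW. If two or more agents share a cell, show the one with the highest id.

t=1: a0@(5,1):SE a1@(5,1):NW a2@(4,0):NW a3@(5,0):NW a4@(5,0):SW
t=2: a0@(4,0):NW a1@(4,0):NW a2@(3,3):NW a3@(4,3):NW a4@(4,3):NW
t=3: a0@(3,3):NW a1@(3,3):NW a2@(2,2):NW a3@(3,2):NW a4@(3,2):NW
t=4: a0@(2,2):NW a1@(2,2):NW a2@(1,1):NW a3@(2,1):NW a4@(2,1):NW
t=5: a0@(1,1):NW a1@(1,1):NW a2@(0,0):NW a3@(1,0):NW a4@(1,0):NW
t=6: a0@(0,0):NW a1@(0,0):NW a2@(5,3):NW a3@(0,3):NW a4@(0,3):NW
t=7: a0@(5,3):NW a1@(5,3):NW a2@(4,2):NW a3@(5,2):NW a4@(5,2):NW

....
....
....
....
..7.
..77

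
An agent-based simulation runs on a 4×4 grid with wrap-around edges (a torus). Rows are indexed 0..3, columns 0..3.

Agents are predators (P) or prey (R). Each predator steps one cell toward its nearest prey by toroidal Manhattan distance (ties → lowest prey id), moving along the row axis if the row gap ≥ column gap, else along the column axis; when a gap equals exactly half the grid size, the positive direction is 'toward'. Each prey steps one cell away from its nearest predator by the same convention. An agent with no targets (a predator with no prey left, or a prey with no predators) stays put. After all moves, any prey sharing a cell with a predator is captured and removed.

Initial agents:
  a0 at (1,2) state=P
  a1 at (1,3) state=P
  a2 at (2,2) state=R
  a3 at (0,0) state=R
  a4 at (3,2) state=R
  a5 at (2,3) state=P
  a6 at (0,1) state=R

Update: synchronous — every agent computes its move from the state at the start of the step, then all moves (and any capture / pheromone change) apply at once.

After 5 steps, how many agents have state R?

3

t=1: a0@(2,2):P a1@(2,3):P a2@(3,2):R a3@(3,0):R a5@(2,2):P a6@(3,1):R
t=2: a0@(3,2):P a1@(3,3):P a2@(0,2):R a3@(0,0):R a5@(3,2):P a6@(0,1):R
t=3: a0@(0,2):P a1@(0,3):P a2@(1,2):R a3@(1,0):R a5@(0,2):P a6@(1,1):R
t=4: a0@(1,2):P a1@(1,3):P a2@(2,2):R a3@(2,0):R a5@(1,2):P a6@(2,1):R
t=5: a0@(2,2):P a1@(2,3):P a2@(3,2):R a3@(3,0):R a5@(2,2):P a6@(3,1):R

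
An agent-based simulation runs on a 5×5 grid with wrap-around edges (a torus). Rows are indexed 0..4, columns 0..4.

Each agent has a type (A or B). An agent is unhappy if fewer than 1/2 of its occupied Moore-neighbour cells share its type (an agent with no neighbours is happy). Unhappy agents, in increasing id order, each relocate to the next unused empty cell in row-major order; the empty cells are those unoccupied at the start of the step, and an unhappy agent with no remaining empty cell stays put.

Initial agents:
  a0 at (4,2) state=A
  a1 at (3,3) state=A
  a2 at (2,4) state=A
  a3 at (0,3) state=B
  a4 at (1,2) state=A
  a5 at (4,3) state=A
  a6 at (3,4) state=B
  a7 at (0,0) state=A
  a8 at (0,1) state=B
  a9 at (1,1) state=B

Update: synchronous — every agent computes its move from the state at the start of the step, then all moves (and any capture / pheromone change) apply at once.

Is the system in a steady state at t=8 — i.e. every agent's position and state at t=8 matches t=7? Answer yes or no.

t=1: a0@(4,2):A a1@(3,3):A a2@(2,4):A a3@(0,2):B a4@(0,4):A a5@(4,3):A a6@(1,0):B a7@(1,3):A a8@(1,4):B a9@(2,0):B
t=2: a0@(4,2):A a1@(3,3):A a2@(0,0):A a3@(0,1):B a4@(0,4):A a5@(4,3):A a6@(1,0):B a7@(1,3):A a8@(0,3):B a9@(2,0):B
t=3: a0@(4,2):A a1@(3,3):A a2@(0,2):A a3@(1,1):B a4@(0,4):A a5@(4,3):A a6@(1,0):B a7@(1,3):A a8@(1,2):B a9@(2,0):B
t=4: a0@(4,2):A a1@(3,3):A a2@(0,2):A a3@(1,1):B a4@(0,4):A a5@(4,3):A a6@(1,0):B a7@(1,3):A a8@(0,0):B a9@(2,0):B
t=5: (unchanged — steady state)

yes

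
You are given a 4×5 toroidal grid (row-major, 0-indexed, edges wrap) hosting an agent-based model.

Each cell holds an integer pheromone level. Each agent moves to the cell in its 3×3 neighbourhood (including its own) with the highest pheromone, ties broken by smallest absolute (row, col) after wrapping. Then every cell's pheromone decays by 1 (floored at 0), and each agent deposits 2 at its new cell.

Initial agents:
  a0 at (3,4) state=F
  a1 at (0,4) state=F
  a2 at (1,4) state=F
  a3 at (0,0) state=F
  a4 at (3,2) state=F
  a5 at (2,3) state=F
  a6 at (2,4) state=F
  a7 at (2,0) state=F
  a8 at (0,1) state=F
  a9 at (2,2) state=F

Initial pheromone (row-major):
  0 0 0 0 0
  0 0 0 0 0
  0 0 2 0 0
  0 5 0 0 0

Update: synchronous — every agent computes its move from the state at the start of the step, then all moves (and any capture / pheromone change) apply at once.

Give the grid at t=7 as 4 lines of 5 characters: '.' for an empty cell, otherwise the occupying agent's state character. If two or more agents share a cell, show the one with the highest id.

.....
.....
.....
.F...

t=1: a0@(0,0) a1@(0,0) a2@(0,0) a3@(3,1) a4@(3,1) a5@(2,2) a6@(1,0) a7@(3,1) a8@(3,1) a9@(3,1) | pheromone: 6 0 0 0 0 / 2 0 0 0 0 / 0 0 3 0 0 / 0 14 0 0 0
t=2: a0@(3,1) a1@(3,1) a2@(3,1) a3@(3,1) a4@(3,1) a5@(3,1) a6@(0,0) a7@(3,1) a8@(3,1) a9@(3,1) | pheromone: 7 0 0 0 0 / 1 0 0 0 0 / 0 0 2 0 0 / 0 31 0 0 0
t=3: a0@(3,1) a1@(3,1) a2@(3,1) a3@(3,1) a4@(3,1) a5@(3,1) a6@(3,1) a7@(3,1) a8@(3,1) a9@(3,1) | pheromone: 6 0 0 0 0 / 0 0 0 0 0 / 0 0 1 0 0 / 0 50 0 0 0
t=4: a0@(3,1) a1@(3,1) a2@(3,1) a3@(3,1) a4@(3,1) a5@(3,1) a6@(3,1) a7@(3,1) a8@(3,1) a9@(3,1) | pheromone: 5 0 0 0 0 / 0 0 0 0 0 / 0 0 0 0 0 / 0 69 0 0 0
t=5: a0@(3,1) a1@(3,1) a2@(3,1) a3@(3,1) a4@(3,1) a5@(3,1) a6@(3,1) a7@(3,1) a8@(3,1) a9@(3,1) | pheromone: 4 0 0 0 0 / 0 0 0 0 0 / 0 0 0 0 0 / 0 88 0 0 0
t=6: a0@(3,1) a1@(3,1) a2@(3,1) a3@(3,1) a4@(3,1) a5@(3,1) a6@(3,1) a7@(3,1) a8@(3,1) a9@(3,1) | pheromone: 3 0 0 0 0 / 0 0 0 0 0 / 0 0 0 0 0 / 0 107 0 0 0
t=7: a0@(3,1) a1@(3,1) a2@(3,1) a3@(3,1) a4@(3,1) a5@(3,1) a6@(3,1) a7@(3,1) a8@(3,1) a9@(3,1) | pheromone: 2 0 0 0 0 / 0 0 0 0 0 / 0 0 0 0 0 / 0 126 0 0 0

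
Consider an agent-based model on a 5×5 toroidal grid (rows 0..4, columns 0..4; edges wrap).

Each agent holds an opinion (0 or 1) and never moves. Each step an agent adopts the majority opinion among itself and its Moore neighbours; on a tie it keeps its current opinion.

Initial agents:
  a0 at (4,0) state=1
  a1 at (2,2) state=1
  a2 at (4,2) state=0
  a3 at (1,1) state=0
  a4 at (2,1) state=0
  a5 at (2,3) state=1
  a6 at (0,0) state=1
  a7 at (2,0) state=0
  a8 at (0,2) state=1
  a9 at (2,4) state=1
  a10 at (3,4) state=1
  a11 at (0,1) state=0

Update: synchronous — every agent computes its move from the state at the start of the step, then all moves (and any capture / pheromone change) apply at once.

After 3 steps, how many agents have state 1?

t=1: a0@(4,0):1 a1@(2,2):1 a2@(4,2):0 a3@(1,1):0 a4@(2,1):0 a5@(2,3):1 a6@(0,0):1 a7@(2,0):0 a8@(0,2):0 a9@(2,4):1 a10@(3,4):1 a11@(0,1):0
t=2: (unchanged — steady state)

6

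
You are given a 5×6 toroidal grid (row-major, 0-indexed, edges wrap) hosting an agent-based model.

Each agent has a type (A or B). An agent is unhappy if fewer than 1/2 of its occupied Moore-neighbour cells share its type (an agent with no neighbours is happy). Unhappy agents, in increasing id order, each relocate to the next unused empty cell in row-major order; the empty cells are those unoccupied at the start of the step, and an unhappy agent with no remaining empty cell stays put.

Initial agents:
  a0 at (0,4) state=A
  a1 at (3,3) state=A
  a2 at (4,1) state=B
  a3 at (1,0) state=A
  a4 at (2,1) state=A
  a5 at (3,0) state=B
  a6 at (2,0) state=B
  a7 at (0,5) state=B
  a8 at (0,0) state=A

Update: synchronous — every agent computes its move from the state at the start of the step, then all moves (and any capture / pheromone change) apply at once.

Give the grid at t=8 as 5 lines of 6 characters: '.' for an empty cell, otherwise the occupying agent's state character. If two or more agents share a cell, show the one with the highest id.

BA..A.
.AA.BB
......
B..A..
......

t=1: a0@(0,1):A a1@(3,3):A a2@(4,1):B a3@(1,0):A a4@(0,2):A a5@(3,0):B a6@(0,3):B a7@(1,1):B a8@(1,2):A
t=2: a0@(0,1):A a1@(3,3):A a2@(0,0):B a3@(1,0):A a4@(0,4):A a5@(3,0):B a6@(0,5):B a7@(1,3):B a8@(1,2):A
t=3: a0@(0,1):A a1@(3,3):A a2@(0,2):B a3@(0,3):A a4@(1,1):A a5@(3,0):B a6@(1,4):B a7@(1,5):B a8@(1,2):A
t=4: a0@(0,1):A a1@(3,3):A a2@(0,0):B a3@(0,4):A a4@(1,1):A a5@(3,0):B a6@(1,4):B a7@(1,5):B a8@(1,2):A
t=5: a0@(0,1):A a1@(3,3):A a2@(0,2):B a3@(0,3):A a4@(1,1):A a5@(3,0):B a6@(1,4):B a7@(1,5):B a8@(1,2):A
t=6: a0@(0,1):A a1@(3,3):A a2@(0,0):B a3@(0,4):A a4@(1,1):A a5@(3,0):B a6@(1,4):B a7@(1,5):B a8@(1,2):A
t=7: a0@(0,1):A a1@(3,3):A a2@(0,2):B a3@(0,3):A a4@(1,1):A a5@(3,0):B a6@(1,4):B a7@(1,5):B a8@(1,2):A
t=8: a0@(0,1):A a1@(3,3):A a2@(0,0):B a3@(0,4):A a4@(1,1):A a5@(3,0):B a6@(1,4):B a7@(1,5):B a8@(1,2):A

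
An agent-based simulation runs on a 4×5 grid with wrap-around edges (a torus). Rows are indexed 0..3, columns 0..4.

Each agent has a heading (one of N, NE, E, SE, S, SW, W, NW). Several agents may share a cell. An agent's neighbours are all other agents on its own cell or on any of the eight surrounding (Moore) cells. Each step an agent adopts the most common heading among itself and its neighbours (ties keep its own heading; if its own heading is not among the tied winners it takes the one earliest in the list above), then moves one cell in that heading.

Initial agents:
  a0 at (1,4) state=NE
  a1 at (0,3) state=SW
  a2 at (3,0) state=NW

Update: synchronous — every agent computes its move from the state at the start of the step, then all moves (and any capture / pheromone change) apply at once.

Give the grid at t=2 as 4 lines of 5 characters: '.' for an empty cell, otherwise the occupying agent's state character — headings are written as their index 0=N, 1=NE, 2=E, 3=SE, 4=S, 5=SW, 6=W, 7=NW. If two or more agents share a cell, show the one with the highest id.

t=1: a0@(0,0):NE a1@(1,2):SW a2@(2,4):NW
t=2: a0@(3,1):NE a1@(2,1):SW a2@(1,3):NW

.....
...7.
.5...
.1...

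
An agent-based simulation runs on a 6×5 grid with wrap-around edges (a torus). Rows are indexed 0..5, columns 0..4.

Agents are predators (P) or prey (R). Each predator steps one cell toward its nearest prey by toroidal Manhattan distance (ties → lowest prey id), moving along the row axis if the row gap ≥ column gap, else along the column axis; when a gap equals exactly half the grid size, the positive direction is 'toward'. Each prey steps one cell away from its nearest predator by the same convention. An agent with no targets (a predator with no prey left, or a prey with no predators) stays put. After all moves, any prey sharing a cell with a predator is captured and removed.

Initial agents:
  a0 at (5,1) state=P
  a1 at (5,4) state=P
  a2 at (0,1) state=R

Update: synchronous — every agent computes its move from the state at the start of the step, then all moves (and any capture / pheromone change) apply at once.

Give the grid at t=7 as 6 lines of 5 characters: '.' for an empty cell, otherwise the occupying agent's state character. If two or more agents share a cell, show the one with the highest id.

t=1: a0@(0,1):P a1@(5,0):P a2@(1,1):R
t=2: a0@(1,1):P a1@(0,0):P a2@(2,1):R
t=3: a0@(2,1):P a1@(1,0):P a2@(3,1):R
t=4: a0@(3,1):P a1@(2,0):P a2@(4,1):R
t=5: a0@(4,1):P a1@(3,0):P a2@(5,1):R
t=6: a0@(5,1):P a1@(4,0):P a2@(0,1):R
t=7: a0@(0,1):P a1@(5,0):P a2@(1,1):R

.P...
.R...
.....
.....
.....
P....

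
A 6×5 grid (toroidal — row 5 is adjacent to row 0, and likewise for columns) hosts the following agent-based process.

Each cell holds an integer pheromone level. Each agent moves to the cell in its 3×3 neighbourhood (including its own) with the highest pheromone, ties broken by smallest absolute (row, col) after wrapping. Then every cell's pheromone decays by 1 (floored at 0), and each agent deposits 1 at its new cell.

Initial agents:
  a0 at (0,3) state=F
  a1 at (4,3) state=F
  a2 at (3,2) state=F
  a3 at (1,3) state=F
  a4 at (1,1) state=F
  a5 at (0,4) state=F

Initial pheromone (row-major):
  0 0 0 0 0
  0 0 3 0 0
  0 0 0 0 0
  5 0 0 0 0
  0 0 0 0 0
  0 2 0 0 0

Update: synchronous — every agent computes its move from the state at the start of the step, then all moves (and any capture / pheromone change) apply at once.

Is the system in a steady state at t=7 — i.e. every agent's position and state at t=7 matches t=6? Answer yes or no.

yes

t=1: a0@(1,2) a1@(3,2) a2@(2,1) a3@(1,2) a4@(1,2) a5@(0,0) | pheromone: 1 0 0 0 0 / 0 0 5 0 0 / 0 1 0 0 0 / 4 0 1 0 0 / 0 0 0 0 0 / 0 1 0 0 0
t=2: a0@(1,2) a1@(2,1) a2@(1,2) a3@(1,2) a4@(1,2) a5@(0,0) | pheromone: 1 0 0 0 0 / 0 0 8 0 0 / 0 1 0 0 0 / 3 0 0 0 0 / 0 0 0 0 0 / 0 0 0 0 0
t=3: a0@(1,2) a1@(1,2) a2@(1,2) a3@(1,2) a4@(1,2) a5@(0,0) | pheromone: 1 0 0 0 0 / 0 0 12 0 0 / 0 0 0 0 0 / 2 0 0 0 0 / 0 0 0 0 0 / 0 0 0 0 0
t=4: a0@(1,2) a1@(1,2) a2@(1,2) a3@(1,2) a4@(1,2) a5@(0,0) | pheromone: 1 0 0 0 0 / 0 0 16 0 0 / 0 0 0 0 0 / 1 0 0 0 0 / 0 0 0 0 0 / 0 0 0 0 0
t=5: a0@(1,2) a1@(1,2) a2@(1,2) a3@(1,2) a4@(1,2) a5@(0,0) | pheromone: 1 0 0 0 0 / 0 0 20 0 0 / 0 0 0 0 0 / 0 0 0 0 0 / 0 0 0 0 0 / 0 0 0 0 0
t=6: a0@(1,2) a1@(1,2) a2@(1,2) a3@(1,2) a4@(1,2) a5@(0,0) | pheromone: 1 0 0 0 0 / 0 0 24 0 0 / 0 0 0 0 0 / 0 0 0 0 0 / 0 0 0 0 0 / 0 0 0 0 0
t=7: a0@(1,2) a1@(1,2) a2@(1,2) a3@(1,2) a4@(1,2) a5@(0,0) | pheromone: 1 0 0 0 0 / 0 0 28 0 0 / 0 0 0 0 0 / 0 0 0 0 0 / 0 0 0 0 0 / 0 0 0 0 0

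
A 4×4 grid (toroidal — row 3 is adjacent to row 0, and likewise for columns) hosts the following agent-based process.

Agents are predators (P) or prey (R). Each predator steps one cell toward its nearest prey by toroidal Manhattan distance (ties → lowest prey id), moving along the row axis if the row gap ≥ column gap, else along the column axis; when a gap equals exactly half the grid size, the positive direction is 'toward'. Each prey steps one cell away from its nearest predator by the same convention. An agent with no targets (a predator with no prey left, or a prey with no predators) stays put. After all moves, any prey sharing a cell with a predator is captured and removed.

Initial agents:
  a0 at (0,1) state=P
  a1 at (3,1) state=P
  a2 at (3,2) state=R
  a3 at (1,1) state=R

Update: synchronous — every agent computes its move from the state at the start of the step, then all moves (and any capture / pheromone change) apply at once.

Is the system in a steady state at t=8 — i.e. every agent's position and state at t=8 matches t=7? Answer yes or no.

no

t=1: a0@(1,1):P a1@(3,2):P a2@(3,3):R a3@(2,1):R
t=2: a0@(2,1):P a1@(3,3):P a2@(3,0):R a3@(3,1):R
t=3: a0@(3,1):P a1@(3,0):P a3@(0,1):R
t=4: a0@(0,1):P a1@(0,0):P a3@(1,1):R
t=5: a0@(1,1):P a1@(1,0):P a3@(2,1):R
t=6: a0@(2,1):P a1@(2,0):P a3@(3,1):R
t=7: a0@(3,1):P a1@(3,0):P a3@(0,1):R
t=8: a0@(0,1):P a1@(0,0):P a3@(1,1):R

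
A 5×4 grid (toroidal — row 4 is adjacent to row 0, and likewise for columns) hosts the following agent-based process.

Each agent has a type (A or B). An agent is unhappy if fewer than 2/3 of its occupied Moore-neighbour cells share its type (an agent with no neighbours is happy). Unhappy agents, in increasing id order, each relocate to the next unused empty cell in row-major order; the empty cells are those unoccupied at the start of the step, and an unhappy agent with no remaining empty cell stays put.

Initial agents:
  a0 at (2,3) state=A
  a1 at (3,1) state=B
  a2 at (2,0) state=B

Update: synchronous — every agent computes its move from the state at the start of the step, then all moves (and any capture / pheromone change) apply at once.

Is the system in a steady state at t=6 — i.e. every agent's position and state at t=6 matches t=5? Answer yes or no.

t=1: a0@(0,0):A a1@(3,1):B a2@(0,1):B
t=2: a0@(0,2):A a1@(3,1):B a2@(0,3):B
t=3: a0@(0,0):A a1@(3,1):B a2@(0,1):B
t=4: a0@(0,2):A a1@(3,1):B a2@(0,3):B
t=5: a0@(0,0):A a1@(3,1):B a2@(0,1):B
t=6: a0@(0,2):A a1@(3,1):B a2@(0,3):B

no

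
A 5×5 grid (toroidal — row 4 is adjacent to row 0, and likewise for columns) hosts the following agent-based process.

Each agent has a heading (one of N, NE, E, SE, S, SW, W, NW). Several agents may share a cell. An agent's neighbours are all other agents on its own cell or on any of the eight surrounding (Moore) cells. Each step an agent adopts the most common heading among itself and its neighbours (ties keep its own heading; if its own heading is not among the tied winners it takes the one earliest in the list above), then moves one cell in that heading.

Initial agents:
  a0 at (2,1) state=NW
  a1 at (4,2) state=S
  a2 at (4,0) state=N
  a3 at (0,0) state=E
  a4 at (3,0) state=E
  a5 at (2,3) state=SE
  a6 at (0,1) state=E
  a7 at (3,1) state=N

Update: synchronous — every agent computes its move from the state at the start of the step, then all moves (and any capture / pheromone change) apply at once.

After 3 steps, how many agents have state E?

4

t=1: a0@(1,0):NW a1@(0,2):S a2@(4,1):E a3@(0,1):E a4@(2,0):N a5@(3,4):SE a6@(0,2):E a7@(2,1):N
t=2: a0@(0,0):N a1@(0,3):E a2@(4,2):E a3@(0,2):E a4@(1,0):N a5@(4,0):SE a6@(0,3):E a7@(1,1):N
t=3: a0@(4,0):N a1@(0,4):E a2@(4,3):E a3@(0,3):E a4@(0,0):N a5@(0,1):SE a6@(0,4):E a7@(0,1):N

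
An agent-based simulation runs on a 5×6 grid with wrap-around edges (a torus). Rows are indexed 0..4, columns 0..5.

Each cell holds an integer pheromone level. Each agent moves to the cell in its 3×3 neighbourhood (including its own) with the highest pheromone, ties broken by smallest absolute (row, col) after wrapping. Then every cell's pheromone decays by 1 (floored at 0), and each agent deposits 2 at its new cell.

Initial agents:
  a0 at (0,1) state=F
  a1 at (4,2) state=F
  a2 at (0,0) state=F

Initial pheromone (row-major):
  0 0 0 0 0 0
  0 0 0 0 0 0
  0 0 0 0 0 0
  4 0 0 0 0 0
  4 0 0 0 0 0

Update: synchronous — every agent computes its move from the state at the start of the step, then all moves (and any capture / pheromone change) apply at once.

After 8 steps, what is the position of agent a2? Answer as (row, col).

(4, 0)

t=1: a0@(4,0) a1@(0,1) a2@(4,0) | pheromone: 0 2 0 0 0 0 / 0 0 0 0 0 0 / 0 0 0 0 0 0 / 3 0 0 0 0 0 / 7 0 0 0 0 0
t=2: a0@(4,0) a1@(4,0) a2@(4,0) | pheromone: 0 1 0 0 0 0 / 0 0 0 0 0 0 / 0 0 0 0 0 0 / 2 0 0 0 0 0 / 12 0 0 0 0 0
t=3: a0@(4,0) a1@(4,0) a2@(4,0) | pheromone: 0 0 0 0 0 0 / 0 0 0 0 0 0 / 0 0 0 0 0 0 / 1 0 0 0 0 0 / 17 0 0 0 0 0
t=4: a0@(4,0) a1@(4,0) a2@(4,0) | pheromone: 0 0 0 0 0 0 / 0 0 0 0 0 0 / 0 0 0 0 0 0 / 0 0 0 0 0 0 / 22 0 0 0 0 0
t=5: a0@(4,0) a1@(4,0) a2@(4,0) | pheromone: 0 0 0 0 0 0 / 0 0 0 0 0 0 / 0 0 0 0 0 0 / 0 0 0 0 0 0 / 27 0 0 0 0 0
t=6: a0@(4,0) a1@(4,0) a2@(4,0) | pheromone: 0 0 0 0 0 0 / 0 0 0 0 0 0 / 0 0 0 0 0 0 / 0 0 0 0 0 0 / 32 0 0 0 0 0
t=7: a0@(4,0) a1@(4,0) a2@(4,0) | pheromone: 0 0 0 0 0 0 / 0 0 0 0 0 0 / 0 0 0 0 0 0 / 0 0 0 0 0 0 / 37 0 0 0 0 0
t=8: a0@(4,0) a1@(4,0) a2@(4,0) | pheromone: 0 0 0 0 0 0 / 0 0 0 0 0 0 / 0 0 0 0 0 0 / 0 0 0 0 0 0 / 42 0 0 0 0 0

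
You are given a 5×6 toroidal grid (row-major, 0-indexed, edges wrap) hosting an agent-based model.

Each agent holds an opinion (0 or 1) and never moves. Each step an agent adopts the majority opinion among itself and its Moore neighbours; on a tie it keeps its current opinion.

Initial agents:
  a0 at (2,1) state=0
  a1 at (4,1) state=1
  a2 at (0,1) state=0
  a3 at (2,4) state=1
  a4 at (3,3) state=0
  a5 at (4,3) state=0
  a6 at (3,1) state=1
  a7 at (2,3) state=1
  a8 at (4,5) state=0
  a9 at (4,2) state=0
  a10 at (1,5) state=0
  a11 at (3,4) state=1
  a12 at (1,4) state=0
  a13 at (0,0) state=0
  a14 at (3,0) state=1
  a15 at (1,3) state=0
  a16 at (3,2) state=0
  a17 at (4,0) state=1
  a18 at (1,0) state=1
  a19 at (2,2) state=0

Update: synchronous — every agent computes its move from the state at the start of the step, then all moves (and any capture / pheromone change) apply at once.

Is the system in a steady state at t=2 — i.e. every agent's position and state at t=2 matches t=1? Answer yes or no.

no

t=1: a0@(2,1):0 a1@(4,1):1 a2@(0,1):0 a3@(2,4):0 a4@(3,3):0 a5@(4,3):0 a6@(3,1):1 a7@(2,3):0 a8@(4,5):1 a9@(4,2):0 a10@(1,5):0 a11@(3,4):1 a12@(1,4):0 a13@(0,0):0 a14@(3,0):1 a15@(1,3):0 a16@(3,2):0 a17@(4,0):1 a18@(1,0):0 a19@(2,2):0
t=2: a0@(2,1):0 a1@(4,1):1 a2@(0,1):0 a3@(2,4):0 a4@(3,3):0 a5@(4,3):0 a6@(3,1):1 a7@(2,3):0 a8@(4,5):1 a9@(4,2):0 a10@(1,5):0 a11@(3,4):0 a12@(1,4):0 a13@(0,0):0 a14@(3,0):1 a15@(1,3):0 a16@(3,2):0 a17@(4,0):1 a18@(1,0):0 a19@(2,2):0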